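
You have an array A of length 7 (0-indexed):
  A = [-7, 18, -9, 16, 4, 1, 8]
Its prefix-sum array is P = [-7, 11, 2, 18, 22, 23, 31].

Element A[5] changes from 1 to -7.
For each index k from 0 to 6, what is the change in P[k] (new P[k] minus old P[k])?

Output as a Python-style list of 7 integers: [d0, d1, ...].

Answer: [0, 0, 0, 0, 0, -8, -8]

Derivation:
Element change: A[5] 1 -> -7, delta = -8
For k < 5: P[k] unchanged, delta_P[k] = 0
For k >= 5: P[k] shifts by exactly -8
Delta array: [0, 0, 0, 0, 0, -8, -8]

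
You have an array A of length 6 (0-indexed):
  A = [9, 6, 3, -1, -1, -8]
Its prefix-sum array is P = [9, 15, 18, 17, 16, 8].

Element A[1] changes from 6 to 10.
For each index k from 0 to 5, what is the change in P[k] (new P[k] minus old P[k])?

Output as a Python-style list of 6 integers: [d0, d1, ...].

Answer: [0, 4, 4, 4, 4, 4]

Derivation:
Element change: A[1] 6 -> 10, delta = 4
For k < 1: P[k] unchanged, delta_P[k] = 0
For k >= 1: P[k] shifts by exactly 4
Delta array: [0, 4, 4, 4, 4, 4]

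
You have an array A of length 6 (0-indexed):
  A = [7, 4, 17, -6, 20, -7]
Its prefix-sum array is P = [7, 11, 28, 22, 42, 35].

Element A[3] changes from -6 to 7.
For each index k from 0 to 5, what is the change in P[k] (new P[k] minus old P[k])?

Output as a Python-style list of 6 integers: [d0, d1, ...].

Element change: A[3] -6 -> 7, delta = 13
For k < 3: P[k] unchanged, delta_P[k] = 0
For k >= 3: P[k] shifts by exactly 13
Delta array: [0, 0, 0, 13, 13, 13]

Answer: [0, 0, 0, 13, 13, 13]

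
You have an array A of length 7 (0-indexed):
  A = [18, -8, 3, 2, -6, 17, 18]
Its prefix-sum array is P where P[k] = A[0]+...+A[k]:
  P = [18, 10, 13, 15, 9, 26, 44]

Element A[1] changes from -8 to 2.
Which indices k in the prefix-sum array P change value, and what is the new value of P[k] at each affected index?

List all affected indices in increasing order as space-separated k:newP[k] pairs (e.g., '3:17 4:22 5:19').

P[k] = A[0] + ... + A[k]
P[k] includes A[1] iff k >= 1
Affected indices: 1, 2, ..., 6; delta = 10
  P[1]: 10 + 10 = 20
  P[2]: 13 + 10 = 23
  P[3]: 15 + 10 = 25
  P[4]: 9 + 10 = 19
  P[5]: 26 + 10 = 36
  P[6]: 44 + 10 = 54

Answer: 1:20 2:23 3:25 4:19 5:36 6:54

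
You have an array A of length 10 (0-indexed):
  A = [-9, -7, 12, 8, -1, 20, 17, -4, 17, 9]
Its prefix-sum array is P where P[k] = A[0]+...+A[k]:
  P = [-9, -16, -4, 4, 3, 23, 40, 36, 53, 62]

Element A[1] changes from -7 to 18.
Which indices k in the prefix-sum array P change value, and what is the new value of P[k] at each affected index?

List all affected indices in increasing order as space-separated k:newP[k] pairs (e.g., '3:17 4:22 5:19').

Answer: 1:9 2:21 3:29 4:28 5:48 6:65 7:61 8:78 9:87

Derivation:
P[k] = A[0] + ... + A[k]
P[k] includes A[1] iff k >= 1
Affected indices: 1, 2, ..., 9; delta = 25
  P[1]: -16 + 25 = 9
  P[2]: -4 + 25 = 21
  P[3]: 4 + 25 = 29
  P[4]: 3 + 25 = 28
  P[5]: 23 + 25 = 48
  P[6]: 40 + 25 = 65
  P[7]: 36 + 25 = 61
  P[8]: 53 + 25 = 78
  P[9]: 62 + 25 = 87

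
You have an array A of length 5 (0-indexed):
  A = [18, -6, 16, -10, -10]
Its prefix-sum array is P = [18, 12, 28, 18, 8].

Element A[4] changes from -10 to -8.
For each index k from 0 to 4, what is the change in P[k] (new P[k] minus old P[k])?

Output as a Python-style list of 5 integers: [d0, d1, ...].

Answer: [0, 0, 0, 0, 2]

Derivation:
Element change: A[4] -10 -> -8, delta = 2
For k < 4: P[k] unchanged, delta_P[k] = 0
For k >= 4: P[k] shifts by exactly 2
Delta array: [0, 0, 0, 0, 2]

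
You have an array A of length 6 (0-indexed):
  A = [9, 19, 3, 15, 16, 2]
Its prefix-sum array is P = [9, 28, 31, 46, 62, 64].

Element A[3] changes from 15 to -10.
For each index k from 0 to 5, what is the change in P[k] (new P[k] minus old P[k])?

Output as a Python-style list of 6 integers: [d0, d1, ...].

Element change: A[3] 15 -> -10, delta = -25
For k < 3: P[k] unchanged, delta_P[k] = 0
For k >= 3: P[k] shifts by exactly -25
Delta array: [0, 0, 0, -25, -25, -25]

Answer: [0, 0, 0, -25, -25, -25]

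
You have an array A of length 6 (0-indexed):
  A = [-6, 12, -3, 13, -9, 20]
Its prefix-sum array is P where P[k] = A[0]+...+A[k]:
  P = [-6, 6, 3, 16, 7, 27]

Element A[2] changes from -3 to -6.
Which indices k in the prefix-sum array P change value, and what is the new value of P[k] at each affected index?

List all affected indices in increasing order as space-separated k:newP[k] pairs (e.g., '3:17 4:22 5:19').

Answer: 2:0 3:13 4:4 5:24

Derivation:
P[k] = A[0] + ... + A[k]
P[k] includes A[2] iff k >= 2
Affected indices: 2, 3, ..., 5; delta = -3
  P[2]: 3 + -3 = 0
  P[3]: 16 + -3 = 13
  P[4]: 7 + -3 = 4
  P[5]: 27 + -3 = 24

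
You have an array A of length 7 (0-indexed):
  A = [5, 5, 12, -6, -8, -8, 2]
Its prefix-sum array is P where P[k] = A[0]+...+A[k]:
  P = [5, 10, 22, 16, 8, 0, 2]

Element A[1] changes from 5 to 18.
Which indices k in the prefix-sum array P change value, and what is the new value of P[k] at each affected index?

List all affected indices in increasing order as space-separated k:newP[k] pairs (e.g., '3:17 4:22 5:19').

Answer: 1:23 2:35 3:29 4:21 5:13 6:15

Derivation:
P[k] = A[0] + ... + A[k]
P[k] includes A[1] iff k >= 1
Affected indices: 1, 2, ..., 6; delta = 13
  P[1]: 10 + 13 = 23
  P[2]: 22 + 13 = 35
  P[3]: 16 + 13 = 29
  P[4]: 8 + 13 = 21
  P[5]: 0 + 13 = 13
  P[6]: 2 + 13 = 15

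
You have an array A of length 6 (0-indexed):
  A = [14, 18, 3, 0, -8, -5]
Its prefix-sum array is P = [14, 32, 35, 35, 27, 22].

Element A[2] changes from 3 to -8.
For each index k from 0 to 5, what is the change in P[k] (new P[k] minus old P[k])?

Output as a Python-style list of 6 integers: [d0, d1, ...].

Element change: A[2] 3 -> -8, delta = -11
For k < 2: P[k] unchanged, delta_P[k] = 0
For k >= 2: P[k] shifts by exactly -11
Delta array: [0, 0, -11, -11, -11, -11]

Answer: [0, 0, -11, -11, -11, -11]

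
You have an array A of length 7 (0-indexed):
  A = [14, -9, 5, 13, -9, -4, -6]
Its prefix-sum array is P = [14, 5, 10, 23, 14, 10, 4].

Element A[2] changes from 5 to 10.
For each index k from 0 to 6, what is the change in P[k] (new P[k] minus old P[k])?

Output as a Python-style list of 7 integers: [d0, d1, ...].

Answer: [0, 0, 5, 5, 5, 5, 5]

Derivation:
Element change: A[2] 5 -> 10, delta = 5
For k < 2: P[k] unchanged, delta_P[k] = 0
For k >= 2: P[k] shifts by exactly 5
Delta array: [0, 0, 5, 5, 5, 5, 5]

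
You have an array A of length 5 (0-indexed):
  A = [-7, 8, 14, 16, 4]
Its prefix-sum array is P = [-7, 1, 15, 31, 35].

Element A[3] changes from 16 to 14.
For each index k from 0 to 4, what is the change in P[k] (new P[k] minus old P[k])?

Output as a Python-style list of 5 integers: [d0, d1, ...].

Element change: A[3] 16 -> 14, delta = -2
For k < 3: P[k] unchanged, delta_P[k] = 0
For k >= 3: P[k] shifts by exactly -2
Delta array: [0, 0, 0, -2, -2]

Answer: [0, 0, 0, -2, -2]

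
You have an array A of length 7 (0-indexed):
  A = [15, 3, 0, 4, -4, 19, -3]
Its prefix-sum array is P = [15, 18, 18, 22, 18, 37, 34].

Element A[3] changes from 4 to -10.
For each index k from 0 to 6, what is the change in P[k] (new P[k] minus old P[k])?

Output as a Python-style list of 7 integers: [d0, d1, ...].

Answer: [0, 0, 0, -14, -14, -14, -14]

Derivation:
Element change: A[3] 4 -> -10, delta = -14
For k < 3: P[k] unchanged, delta_P[k] = 0
For k >= 3: P[k] shifts by exactly -14
Delta array: [0, 0, 0, -14, -14, -14, -14]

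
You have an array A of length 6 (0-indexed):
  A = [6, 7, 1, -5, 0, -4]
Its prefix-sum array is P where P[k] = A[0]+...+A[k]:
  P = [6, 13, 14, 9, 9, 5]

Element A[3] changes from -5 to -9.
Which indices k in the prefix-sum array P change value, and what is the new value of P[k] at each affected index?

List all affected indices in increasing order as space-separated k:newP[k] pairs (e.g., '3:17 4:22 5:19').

Answer: 3:5 4:5 5:1

Derivation:
P[k] = A[0] + ... + A[k]
P[k] includes A[3] iff k >= 3
Affected indices: 3, 4, ..., 5; delta = -4
  P[3]: 9 + -4 = 5
  P[4]: 9 + -4 = 5
  P[5]: 5 + -4 = 1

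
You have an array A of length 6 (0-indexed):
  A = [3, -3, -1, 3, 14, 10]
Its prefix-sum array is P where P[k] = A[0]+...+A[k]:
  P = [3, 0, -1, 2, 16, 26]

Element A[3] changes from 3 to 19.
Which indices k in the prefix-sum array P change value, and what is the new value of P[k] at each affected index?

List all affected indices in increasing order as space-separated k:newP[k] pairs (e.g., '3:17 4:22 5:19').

P[k] = A[0] + ... + A[k]
P[k] includes A[3] iff k >= 3
Affected indices: 3, 4, ..., 5; delta = 16
  P[3]: 2 + 16 = 18
  P[4]: 16 + 16 = 32
  P[5]: 26 + 16 = 42

Answer: 3:18 4:32 5:42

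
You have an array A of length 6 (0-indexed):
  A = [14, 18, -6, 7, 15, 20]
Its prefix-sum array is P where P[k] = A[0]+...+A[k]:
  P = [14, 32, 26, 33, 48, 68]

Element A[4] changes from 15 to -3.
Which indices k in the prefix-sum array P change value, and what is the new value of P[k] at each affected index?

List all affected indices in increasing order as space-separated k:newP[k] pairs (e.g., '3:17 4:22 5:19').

Answer: 4:30 5:50

Derivation:
P[k] = A[0] + ... + A[k]
P[k] includes A[4] iff k >= 4
Affected indices: 4, 5, ..., 5; delta = -18
  P[4]: 48 + -18 = 30
  P[5]: 68 + -18 = 50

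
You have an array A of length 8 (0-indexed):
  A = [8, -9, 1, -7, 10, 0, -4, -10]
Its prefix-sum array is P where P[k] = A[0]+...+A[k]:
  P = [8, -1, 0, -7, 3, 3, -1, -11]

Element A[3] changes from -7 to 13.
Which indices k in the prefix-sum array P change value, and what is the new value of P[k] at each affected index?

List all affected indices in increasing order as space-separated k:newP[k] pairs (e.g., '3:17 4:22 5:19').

Answer: 3:13 4:23 5:23 6:19 7:9

Derivation:
P[k] = A[0] + ... + A[k]
P[k] includes A[3] iff k >= 3
Affected indices: 3, 4, ..., 7; delta = 20
  P[3]: -7 + 20 = 13
  P[4]: 3 + 20 = 23
  P[5]: 3 + 20 = 23
  P[6]: -1 + 20 = 19
  P[7]: -11 + 20 = 9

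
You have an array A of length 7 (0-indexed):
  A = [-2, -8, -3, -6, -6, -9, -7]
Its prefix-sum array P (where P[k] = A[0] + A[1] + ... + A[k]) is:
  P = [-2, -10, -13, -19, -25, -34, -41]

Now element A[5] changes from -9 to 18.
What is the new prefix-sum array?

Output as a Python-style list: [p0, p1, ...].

Change: A[5] -9 -> 18, delta = 27
P[k] for k < 5: unchanged (A[5] not included)
P[k] for k >= 5: shift by delta = 27
  P[0] = -2 + 0 = -2
  P[1] = -10 + 0 = -10
  P[2] = -13 + 0 = -13
  P[3] = -19 + 0 = -19
  P[4] = -25 + 0 = -25
  P[5] = -34 + 27 = -7
  P[6] = -41 + 27 = -14

Answer: [-2, -10, -13, -19, -25, -7, -14]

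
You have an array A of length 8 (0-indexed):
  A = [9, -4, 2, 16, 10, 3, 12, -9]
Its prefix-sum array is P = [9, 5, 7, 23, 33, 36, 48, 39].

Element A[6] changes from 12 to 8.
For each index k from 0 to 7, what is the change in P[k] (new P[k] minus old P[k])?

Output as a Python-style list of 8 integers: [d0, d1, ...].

Element change: A[6] 12 -> 8, delta = -4
For k < 6: P[k] unchanged, delta_P[k] = 0
For k >= 6: P[k] shifts by exactly -4
Delta array: [0, 0, 0, 0, 0, 0, -4, -4]

Answer: [0, 0, 0, 0, 0, 0, -4, -4]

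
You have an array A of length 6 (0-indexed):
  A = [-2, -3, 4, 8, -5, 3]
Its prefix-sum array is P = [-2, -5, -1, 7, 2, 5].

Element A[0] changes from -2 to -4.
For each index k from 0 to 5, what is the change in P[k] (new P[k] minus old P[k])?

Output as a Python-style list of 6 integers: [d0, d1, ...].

Element change: A[0] -2 -> -4, delta = -2
For k < 0: P[k] unchanged, delta_P[k] = 0
For k >= 0: P[k] shifts by exactly -2
Delta array: [-2, -2, -2, -2, -2, -2]

Answer: [-2, -2, -2, -2, -2, -2]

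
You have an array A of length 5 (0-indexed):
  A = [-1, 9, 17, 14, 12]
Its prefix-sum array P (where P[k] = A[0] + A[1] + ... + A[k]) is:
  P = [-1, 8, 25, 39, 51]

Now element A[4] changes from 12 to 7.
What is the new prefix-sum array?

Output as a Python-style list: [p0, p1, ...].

Answer: [-1, 8, 25, 39, 46]

Derivation:
Change: A[4] 12 -> 7, delta = -5
P[k] for k < 4: unchanged (A[4] not included)
P[k] for k >= 4: shift by delta = -5
  P[0] = -1 + 0 = -1
  P[1] = 8 + 0 = 8
  P[2] = 25 + 0 = 25
  P[3] = 39 + 0 = 39
  P[4] = 51 + -5 = 46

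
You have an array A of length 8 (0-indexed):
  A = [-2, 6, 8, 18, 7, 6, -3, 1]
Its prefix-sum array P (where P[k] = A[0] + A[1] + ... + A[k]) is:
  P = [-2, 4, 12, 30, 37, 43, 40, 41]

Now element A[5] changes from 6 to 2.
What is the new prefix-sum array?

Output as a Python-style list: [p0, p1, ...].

Answer: [-2, 4, 12, 30, 37, 39, 36, 37]

Derivation:
Change: A[5] 6 -> 2, delta = -4
P[k] for k < 5: unchanged (A[5] not included)
P[k] for k >= 5: shift by delta = -4
  P[0] = -2 + 0 = -2
  P[1] = 4 + 0 = 4
  P[2] = 12 + 0 = 12
  P[3] = 30 + 0 = 30
  P[4] = 37 + 0 = 37
  P[5] = 43 + -4 = 39
  P[6] = 40 + -4 = 36
  P[7] = 41 + -4 = 37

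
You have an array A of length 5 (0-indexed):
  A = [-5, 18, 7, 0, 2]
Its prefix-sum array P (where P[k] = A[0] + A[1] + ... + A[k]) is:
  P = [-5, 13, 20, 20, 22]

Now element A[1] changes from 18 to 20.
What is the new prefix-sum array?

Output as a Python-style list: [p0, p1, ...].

Change: A[1] 18 -> 20, delta = 2
P[k] for k < 1: unchanged (A[1] not included)
P[k] for k >= 1: shift by delta = 2
  P[0] = -5 + 0 = -5
  P[1] = 13 + 2 = 15
  P[2] = 20 + 2 = 22
  P[3] = 20 + 2 = 22
  P[4] = 22 + 2 = 24

Answer: [-5, 15, 22, 22, 24]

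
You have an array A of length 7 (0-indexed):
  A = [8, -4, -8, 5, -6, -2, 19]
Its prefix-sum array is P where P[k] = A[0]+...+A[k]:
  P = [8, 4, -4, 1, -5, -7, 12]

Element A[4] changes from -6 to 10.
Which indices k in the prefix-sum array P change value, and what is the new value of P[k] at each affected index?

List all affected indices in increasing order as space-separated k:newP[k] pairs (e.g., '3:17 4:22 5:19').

P[k] = A[0] + ... + A[k]
P[k] includes A[4] iff k >= 4
Affected indices: 4, 5, ..., 6; delta = 16
  P[4]: -5 + 16 = 11
  P[5]: -7 + 16 = 9
  P[6]: 12 + 16 = 28

Answer: 4:11 5:9 6:28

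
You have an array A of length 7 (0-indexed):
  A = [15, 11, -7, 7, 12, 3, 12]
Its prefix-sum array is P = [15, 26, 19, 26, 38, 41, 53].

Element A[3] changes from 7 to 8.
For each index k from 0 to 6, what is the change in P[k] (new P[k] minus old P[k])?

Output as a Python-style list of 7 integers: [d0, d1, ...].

Element change: A[3] 7 -> 8, delta = 1
For k < 3: P[k] unchanged, delta_P[k] = 0
For k >= 3: P[k] shifts by exactly 1
Delta array: [0, 0, 0, 1, 1, 1, 1]

Answer: [0, 0, 0, 1, 1, 1, 1]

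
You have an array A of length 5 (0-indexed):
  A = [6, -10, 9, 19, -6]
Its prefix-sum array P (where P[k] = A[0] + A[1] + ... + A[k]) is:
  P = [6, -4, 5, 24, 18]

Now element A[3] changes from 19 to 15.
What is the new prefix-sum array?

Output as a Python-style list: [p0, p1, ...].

Answer: [6, -4, 5, 20, 14]

Derivation:
Change: A[3] 19 -> 15, delta = -4
P[k] for k < 3: unchanged (A[3] not included)
P[k] for k >= 3: shift by delta = -4
  P[0] = 6 + 0 = 6
  P[1] = -4 + 0 = -4
  P[2] = 5 + 0 = 5
  P[3] = 24 + -4 = 20
  P[4] = 18 + -4 = 14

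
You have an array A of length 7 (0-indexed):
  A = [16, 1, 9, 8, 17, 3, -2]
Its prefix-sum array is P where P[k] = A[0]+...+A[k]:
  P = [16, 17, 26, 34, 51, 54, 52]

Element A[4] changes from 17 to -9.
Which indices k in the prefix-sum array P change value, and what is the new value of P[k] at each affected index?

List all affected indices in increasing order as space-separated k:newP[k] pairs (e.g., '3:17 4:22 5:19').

Answer: 4:25 5:28 6:26

Derivation:
P[k] = A[0] + ... + A[k]
P[k] includes A[4] iff k >= 4
Affected indices: 4, 5, ..., 6; delta = -26
  P[4]: 51 + -26 = 25
  P[5]: 54 + -26 = 28
  P[6]: 52 + -26 = 26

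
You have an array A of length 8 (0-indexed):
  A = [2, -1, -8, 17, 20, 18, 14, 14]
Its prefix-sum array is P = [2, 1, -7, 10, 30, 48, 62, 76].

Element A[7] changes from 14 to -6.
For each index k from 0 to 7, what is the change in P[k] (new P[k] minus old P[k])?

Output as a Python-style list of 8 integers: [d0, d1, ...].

Answer: [0, 0, 0, 0, 0, 0, 0, -20]

Derivation:
Element change: A[7] 14 -> -6, delta = -20
For k < 7: P[k] unchanged, delta_P[k] = 0
For k >= 7: P[k] shifts by exactly -20
Delta array: [0, 0, 0, 0, 0, 0, 0, -20]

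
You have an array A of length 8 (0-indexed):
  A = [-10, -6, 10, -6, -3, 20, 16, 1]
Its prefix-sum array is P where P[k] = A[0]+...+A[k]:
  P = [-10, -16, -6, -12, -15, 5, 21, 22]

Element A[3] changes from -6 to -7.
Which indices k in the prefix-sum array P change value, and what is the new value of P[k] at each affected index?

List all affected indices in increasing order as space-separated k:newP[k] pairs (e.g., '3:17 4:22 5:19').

P[k] = A[0] + ... + A[k]
P[k] includes A[3] iff k >= 3
Affected indices: 3, 4, ..., 7; delta = -1
  P[3]: -12 + -1 = -13
  P[4]: -15 + -1 = -16
  P[5]: 5 + -1 = 4
  P[6]: 21 + -1 = 20
  P[7]: 22 + -1 = 21

Answer: 3:-13 4:-16 5:4 6:20 7:21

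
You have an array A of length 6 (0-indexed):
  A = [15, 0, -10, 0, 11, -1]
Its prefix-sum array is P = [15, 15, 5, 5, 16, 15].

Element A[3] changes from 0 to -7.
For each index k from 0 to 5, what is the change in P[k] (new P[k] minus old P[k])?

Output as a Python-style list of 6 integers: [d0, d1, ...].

Answer: [0, 0, 0, -7, -7, -7]

Derivation:
Element change: A[3] 0 -> -7, delta = -7
For k < 3: P[k] unchanged, delta_P[k] = 0
For k >= 3: P[k] shifts by exactly -7
Delta array: [0, 0, 0, -7, -7, -7]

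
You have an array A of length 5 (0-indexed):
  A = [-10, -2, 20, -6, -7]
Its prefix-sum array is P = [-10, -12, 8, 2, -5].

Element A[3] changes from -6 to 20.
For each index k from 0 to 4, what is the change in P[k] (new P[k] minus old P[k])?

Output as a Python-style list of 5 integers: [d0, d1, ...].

Element change: A[3] -6 -> 20, delta = 26
For k < 3: P[k] unchanged, delta_P[k] = 0
For k >= 3: P[k] shifts by exactly 26
Delta array: [0, 0, 0, 26, 26]

Answer: [0, 0, 0, 26, 26]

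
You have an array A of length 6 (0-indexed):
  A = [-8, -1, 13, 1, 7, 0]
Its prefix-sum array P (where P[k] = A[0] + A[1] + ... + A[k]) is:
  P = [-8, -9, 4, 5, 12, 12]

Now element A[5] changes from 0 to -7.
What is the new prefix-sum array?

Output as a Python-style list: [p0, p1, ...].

Answer: [-8, -9, 4, 5, 12, 5]

Derivation:
Change: A[5] 0 -> -7, delta = -7
P[k] for k < 5: unchanged (A[5] not included)
P[k] for k >= 5: shift by delta = -7
  P[0] = -8 + 0 = -8
  P[1] = -9 + 0 = -9
  P[2] = 4 + 0 = 4
  P[3] = 5 + 0 = 5
  P[4] = 12 + 0 = 12
  P[5] = 12 + -7 = 5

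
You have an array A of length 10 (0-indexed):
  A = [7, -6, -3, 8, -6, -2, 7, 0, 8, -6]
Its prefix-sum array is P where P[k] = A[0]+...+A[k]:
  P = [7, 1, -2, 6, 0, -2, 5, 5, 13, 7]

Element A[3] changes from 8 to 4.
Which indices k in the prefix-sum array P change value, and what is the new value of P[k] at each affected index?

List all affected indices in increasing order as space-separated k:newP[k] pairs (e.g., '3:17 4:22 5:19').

P[k] = A[0] + ... + A[k]
P[k] includes A[3] iff k >= 3
Affected indices: 3, 4, ..., 9; delta = -4
  P[3]: 6 + -4 = 2
  P[4]: 0 + -4 = -4
  P[5]: -2 + -4 = -6
  P[6]: 5 + -4 = 1
  P[7]: 5 + -4 = 1
  P[8]: 13 + -4 = 9
  P[9]: 7 + -4 = 3

Answer: 3:2 4:-4 5:-6 6:1 7:1 8:9 9:3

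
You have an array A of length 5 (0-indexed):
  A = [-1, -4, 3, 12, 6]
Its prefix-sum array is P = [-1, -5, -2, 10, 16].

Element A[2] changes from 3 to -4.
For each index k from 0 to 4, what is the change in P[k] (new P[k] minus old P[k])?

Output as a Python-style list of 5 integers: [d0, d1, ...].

Answer: [0, 0, -7, -7, -7]

Derivation:
Element change: A[2] 3 -> -4, delta = -7
For k < 2: P[k] unchanged, delta_P[k] = 0
For k >= 2: P[k] shifts by exactly -7
Delta array: [0, 0, -7, -7, -7]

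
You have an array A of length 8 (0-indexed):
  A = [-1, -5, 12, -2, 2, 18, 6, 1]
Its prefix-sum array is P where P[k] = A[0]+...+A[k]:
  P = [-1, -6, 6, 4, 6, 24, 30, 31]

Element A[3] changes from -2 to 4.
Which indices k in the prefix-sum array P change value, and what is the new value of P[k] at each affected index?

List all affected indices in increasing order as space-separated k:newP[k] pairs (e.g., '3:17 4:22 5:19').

Answer: 3:10 4:12 5:30 6:36 7:37

Derivation:
P[k] = A[0] + ... + A[k]
P[k] includes A[3] iff k >= 3
Affected indices: 3, 4, ..., 7; delta = 6
  P[3]: 4 + 6 = 10
  P[4]: 6 + 6 = 12
  P[5]: 24 + 6 = 30
  P[6]: 30 + 6 = 36
  P[7]: 31 + 6 = 37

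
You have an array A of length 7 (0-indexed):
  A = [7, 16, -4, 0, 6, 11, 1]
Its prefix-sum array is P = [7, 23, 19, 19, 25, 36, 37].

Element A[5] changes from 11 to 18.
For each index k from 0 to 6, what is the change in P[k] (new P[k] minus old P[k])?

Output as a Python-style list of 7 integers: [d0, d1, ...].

Element change: A[5] 11 -> 18, delta = 7
For k < 5: P[k] unchanged, delta_P[k] = 0
For k >= 5: P[k] shifts by exactly 7
Delta array: [0, 0, 0, 0, 0, 7, 7]

Answer: [0, 0, 0, 0, 0, 7, 7]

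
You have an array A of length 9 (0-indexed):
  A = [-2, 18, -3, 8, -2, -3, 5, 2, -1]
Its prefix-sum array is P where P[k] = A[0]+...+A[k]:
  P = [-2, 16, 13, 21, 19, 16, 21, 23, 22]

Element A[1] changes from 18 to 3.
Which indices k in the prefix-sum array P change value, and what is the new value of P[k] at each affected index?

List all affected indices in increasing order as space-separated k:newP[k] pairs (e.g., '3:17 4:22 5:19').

Answer: 1:1 2:-2 3:6 4:4 5:1 6:6 7:8 8:7

Derivation:
P[k] = A[0] + ... + A[k]
P[k] includes A[1] iff k >= 1
Affected indices: 1, 2, ..., 8; delta = -15
  P[1]: 16 + -15 = 1
  P[2]: 13 + -15 = -2
  P[3]: 21 + -15 = 6
  P[4]: 19 + -15 = 4
  P[5]: 16 + -15 = 1
  P[6]: 21 + -15 = 6
  P[7]: 23 + -15 = 8
  P[8]: 22 + -15 = 7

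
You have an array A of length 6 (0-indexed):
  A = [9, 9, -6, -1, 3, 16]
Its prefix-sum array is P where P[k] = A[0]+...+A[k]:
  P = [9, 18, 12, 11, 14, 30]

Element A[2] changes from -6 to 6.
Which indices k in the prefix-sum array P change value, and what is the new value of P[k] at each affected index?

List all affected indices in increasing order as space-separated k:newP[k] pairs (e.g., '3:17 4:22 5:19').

P[k] = A[0] + ... + A[k]
P[k] includes A[2] iff k >= 2
Affected indices: 2, 3, ..., 5; delta = 12
  P[2]: 12 + 12 = 24
  P[3]: 11 + 12 = 23
  P[4]: 14 + 12 = 26
  P[5]: 30 + 12 = 42

Answer: 2:24 3:23 4:26 5:42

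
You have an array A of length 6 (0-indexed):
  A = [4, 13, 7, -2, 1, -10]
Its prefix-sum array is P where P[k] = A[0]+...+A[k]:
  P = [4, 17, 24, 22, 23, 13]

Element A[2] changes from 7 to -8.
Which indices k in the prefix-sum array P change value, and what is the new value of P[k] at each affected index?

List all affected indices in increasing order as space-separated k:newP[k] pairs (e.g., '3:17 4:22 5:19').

Answer: 2:9 3:7 4:8 5:-2

Derivation:
P[k] = A[0] + ... + A[k]
P[k] includes A[2] iff k >= 2
Affected indices: 2, 3, ..., 5; delta = -15
  P[2]: 24 + -15 = 9
  P[3]: 22 + -15 = 7
  P[4]: 23 + -15 = 8
  P[5]: 13 + -15 = -2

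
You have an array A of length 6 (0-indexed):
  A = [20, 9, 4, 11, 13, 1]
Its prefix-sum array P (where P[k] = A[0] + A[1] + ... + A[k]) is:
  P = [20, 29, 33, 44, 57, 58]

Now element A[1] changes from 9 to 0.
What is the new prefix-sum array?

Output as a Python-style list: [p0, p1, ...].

Answer: [20, 20, 24, 35, 48, 49]

Derivation:
Change: A[1] 9 -> 0, delta = -9
P[k] for k < 1: unchanged (A[1] not included)
P[k] for k >= 1: shift by delta = -9
  P[0] = 20 + 0 = 20
  P[1] = 29 + -9 = 20
  P[2] = 33 + -9 = 24
  P[3] = 44 + -9 = 35
  P[4] = 57 + -9 = 48
  P[5] = 58 + -9 = 49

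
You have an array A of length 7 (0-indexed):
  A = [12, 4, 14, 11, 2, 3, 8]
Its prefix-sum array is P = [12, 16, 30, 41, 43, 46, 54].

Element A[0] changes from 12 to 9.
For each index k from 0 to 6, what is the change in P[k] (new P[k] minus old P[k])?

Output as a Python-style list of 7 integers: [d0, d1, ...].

Element change: A[0] 12 -> 9, delta = -3
For k < 0: P[k] unchanged, delta_P[k] = 0
For k >= 0: P[k] shifts by exactly -3
Delta array: [-3, -3, -3, -3, -3, -3, -3]

Answer: [-3, -3, -3, -3, -3, -3, -3]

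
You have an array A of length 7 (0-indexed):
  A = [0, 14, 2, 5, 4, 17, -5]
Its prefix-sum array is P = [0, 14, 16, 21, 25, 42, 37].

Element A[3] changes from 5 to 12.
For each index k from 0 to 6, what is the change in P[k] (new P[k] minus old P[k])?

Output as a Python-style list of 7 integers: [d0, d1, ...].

Element change: A[3] 5 -> 12, delta = 7
For k < 3: P[k] unchanged, delta_P[k] = 0
For k >= 3: P[k] shifts by exactly 7
Delta array: [0, 0, 0, 7, 7, 7, 7]

Answer: [0, 0, 0, 7, 7, 7, 7]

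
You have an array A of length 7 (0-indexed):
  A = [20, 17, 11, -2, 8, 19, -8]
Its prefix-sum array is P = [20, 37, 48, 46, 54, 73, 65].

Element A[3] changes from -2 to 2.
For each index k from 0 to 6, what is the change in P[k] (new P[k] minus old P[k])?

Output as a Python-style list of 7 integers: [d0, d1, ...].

Element change: A[3] -2 -> 2, delta = 4
For k < 3: P[k] unchanged, delta_P[k] = 0
For k >= 3: P[k] shifts by exactly 4
Delta array: [0, 0, 0, 4, 4, 4, 4]

Answer: [0, 0, 0, 4, 4, 4, 4]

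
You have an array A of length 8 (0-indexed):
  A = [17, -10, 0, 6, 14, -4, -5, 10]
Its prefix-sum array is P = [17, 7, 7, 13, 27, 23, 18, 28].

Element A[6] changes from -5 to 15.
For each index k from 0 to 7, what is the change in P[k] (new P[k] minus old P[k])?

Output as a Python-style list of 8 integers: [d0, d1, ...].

Answer: [0, 0, 0, 0, 0, 0, 20, 20]

Derivation:
Element change: A[6] -5 -> 15, delta = 20
For k < 6: P[k] unchanged, delta_P[k] = 0
For k >= 6: P[k] shifts by exactly 20
Delta array: [0, 0, 0, 0, 0, 0, 20, 20]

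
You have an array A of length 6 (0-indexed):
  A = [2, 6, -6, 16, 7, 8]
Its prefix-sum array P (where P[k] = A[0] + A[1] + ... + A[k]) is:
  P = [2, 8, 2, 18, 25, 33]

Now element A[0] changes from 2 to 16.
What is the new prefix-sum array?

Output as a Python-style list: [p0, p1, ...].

Answer: [16, 22, 16, 32, 39, 47]

Derivation:
Change: A[0] 2 -> 16, delta = 14
P[k] for k < 0: unchanged (A[0] not included)
P[k] for k >= 0: shift by delta = 14
  P[0] = 2 + 14 = 16
  P[1] = 8 + 14 = 22
  P[2] = 2 + 14 = 16
  P[3] = 18 + 14 = 32
  P[4] = 25 + 14 = 39
  P[5] = 33 + 14 = 47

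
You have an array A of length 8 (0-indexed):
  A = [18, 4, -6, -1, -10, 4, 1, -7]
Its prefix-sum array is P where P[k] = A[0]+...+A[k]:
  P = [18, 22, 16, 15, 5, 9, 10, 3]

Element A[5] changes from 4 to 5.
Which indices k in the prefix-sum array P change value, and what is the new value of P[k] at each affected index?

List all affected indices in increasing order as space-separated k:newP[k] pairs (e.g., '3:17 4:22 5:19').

P[k] = A[0] + ... + A[k]
P[k] includes A[5] iff k >= 5
Affected indices: 5, 6, ..., 7; delta = 1
  P[5]: 9 + 1 = 10
  P[6]: 10 + 1 = 11
  P[7]: 3 + 1 = 4

Answer: 5:10 6:11 7:4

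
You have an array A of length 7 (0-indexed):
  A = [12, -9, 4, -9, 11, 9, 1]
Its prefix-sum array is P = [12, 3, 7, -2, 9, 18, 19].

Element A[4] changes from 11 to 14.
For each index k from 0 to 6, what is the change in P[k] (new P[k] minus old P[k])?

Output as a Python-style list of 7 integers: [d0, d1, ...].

Answer: [0, 0, 0, 0, 3, 3, 3]

Derivation:
Element change: A[4] 11 -> 14, delta = 3
For k < 4: P[k] unchanged, delta_P[k] = 0
For k >= 4: P[k] shifts by exactly 3
Delta array: [0, 0, 0, 0, 3, 3, 3]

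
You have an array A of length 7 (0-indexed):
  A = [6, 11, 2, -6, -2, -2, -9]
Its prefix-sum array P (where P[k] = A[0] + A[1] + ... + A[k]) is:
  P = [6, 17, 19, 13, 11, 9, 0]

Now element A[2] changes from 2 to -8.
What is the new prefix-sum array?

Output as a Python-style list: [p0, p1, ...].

Answer: [6, 17, 9, 3, 1, -1, -10]

Derivation:
Change: A[2] 2 -> -8, delta = -10
P[k] for k < 2: unchanged (A[2] not included)
P[k] for k >= 2: shift by delta = -10
  P[0] = 6 + 0 = 6
  P[1] = 17 + 0 = 17
  P[2] = 19 + -10 = 9
  P[3] = 13 + -10 = 3
  P[4] = 11 + -10 = 1
  P[5] = 9 + -10 = -1
  P[6] = 0 + -10 = -10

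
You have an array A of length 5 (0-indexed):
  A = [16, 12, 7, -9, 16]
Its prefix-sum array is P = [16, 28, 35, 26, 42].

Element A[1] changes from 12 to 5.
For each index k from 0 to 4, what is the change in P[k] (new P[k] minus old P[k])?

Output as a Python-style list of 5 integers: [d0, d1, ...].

Answer: [0, -7, -7, -7, -7]

Derivation:
Element change: A[1] 12 -> 5, delta = -7
For k < 1: P[k] unchanged, delta_P[k] = 0
For k >= 1: P[k] shifts by exactly -7
Delta array: [0, -7, -7, -7, -7]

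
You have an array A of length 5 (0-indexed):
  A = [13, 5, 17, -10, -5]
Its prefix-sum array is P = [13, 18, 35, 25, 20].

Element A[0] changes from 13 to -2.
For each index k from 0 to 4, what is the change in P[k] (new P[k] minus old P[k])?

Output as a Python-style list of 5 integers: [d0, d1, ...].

Answer: [-15, -15, -15, -15, -15]

Derivation:
Element change: A[0] 13 -> -2, delta = -15
For k < 0: P[k] unchanged, delta_P[k] = 0
For k >= 0: P[k] shifts by exactly -15
Delta array: [-15, -15, -15, -15, -15]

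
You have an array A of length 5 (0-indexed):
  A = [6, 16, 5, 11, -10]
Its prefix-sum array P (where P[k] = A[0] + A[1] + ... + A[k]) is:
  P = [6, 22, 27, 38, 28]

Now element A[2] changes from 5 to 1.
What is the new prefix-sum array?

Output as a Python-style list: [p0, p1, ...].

Change: A[2] 5 -> 1, delta = -4
P[k] for k < 2: unchanged (A[2] not included)
P[k] for k >= 2: shift by delta = -4
  P[0] = 6 + 0 = 6
  P[1] = 22 + 0 = 22
  P[2] = 27 + -4 = 23
  P[3] = 38 + -4 = 34
  P[4] = 28 + -4 = 24

Answer: [6, 22, 23, 34, 24]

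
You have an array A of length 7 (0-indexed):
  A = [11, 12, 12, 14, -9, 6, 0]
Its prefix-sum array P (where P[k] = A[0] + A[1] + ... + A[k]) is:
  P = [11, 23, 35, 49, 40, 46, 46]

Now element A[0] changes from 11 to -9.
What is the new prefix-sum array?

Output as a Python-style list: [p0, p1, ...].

Change: A[0] 11 -> -9, delta = -20
P[k] for k < 0: unchanged (A[0] not included)
P[k] for k >= 0: shift by delta = -20
  P[0] = 11 + -20 = -9
  P[1] = 23 + -20 = 3
  P[2] = 35 + -20 = 15
  P[3] = 49 + -20 = 29
  P[4] = 40 + -20 = 20
  P[5] = 46 + -20 = 26
  P[6] = 46 + -20 = 26

Answer: [-9, 3, 15, 29, 20, 26, 26]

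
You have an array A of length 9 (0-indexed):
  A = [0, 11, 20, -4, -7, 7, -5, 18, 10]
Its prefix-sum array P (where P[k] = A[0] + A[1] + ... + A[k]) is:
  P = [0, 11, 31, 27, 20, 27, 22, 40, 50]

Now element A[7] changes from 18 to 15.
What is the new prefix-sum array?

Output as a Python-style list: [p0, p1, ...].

Change: A[7] 18 -> 15, delta = -3
P[k] for k < 7: unchanged (A[7] not included)
P[k] for k >= 7: shift by delta = -3
  P[0] = 0 + 0 = 0
  P[1] = 11 + 0 = 11
  P[2] = 31 + 0 = 31
  P[3] = 27 + 0 = 27
  P[4] = 20 + 0 = 20
  P[5] = 27 + 0 = 27
  P[6] = 22 + 0 = 22
  P[7] = 40 + -3 = 37
  P[8] = 50 + -3 = 47

Answer: [0, 11, 31, 27, 20, 27, 22, 37, 47]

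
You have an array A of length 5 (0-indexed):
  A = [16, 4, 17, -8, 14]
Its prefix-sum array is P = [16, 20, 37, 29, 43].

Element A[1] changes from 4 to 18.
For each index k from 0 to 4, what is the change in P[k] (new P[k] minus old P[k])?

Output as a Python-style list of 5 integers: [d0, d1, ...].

Element change: A[1] 4 -> 18, delta = 14
For k < 1: P[k] unchanged, delta_P[k] = 0
For k >= 1: P[k] shifts by exactly 14
Delta array: [0, 14, 14, 14, 14]

Answer: [0, 14, 14, 14, 14]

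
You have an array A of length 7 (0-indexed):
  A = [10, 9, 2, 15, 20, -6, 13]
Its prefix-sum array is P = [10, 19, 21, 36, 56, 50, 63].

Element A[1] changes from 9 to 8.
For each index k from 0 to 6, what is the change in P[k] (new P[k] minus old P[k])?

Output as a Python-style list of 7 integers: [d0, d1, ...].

Answer: [0, -1, -1, -1, -1, -1, -1]

Derivation:
Element change: A[1] 9 -> 8, delta = -1
For k < 1: P[k] unchanged, delta_P[k] = 0
For k >= 1: P[k] shifts by exactly -1
Delta array: [0, -1, -1, -1, -1, -1, -1]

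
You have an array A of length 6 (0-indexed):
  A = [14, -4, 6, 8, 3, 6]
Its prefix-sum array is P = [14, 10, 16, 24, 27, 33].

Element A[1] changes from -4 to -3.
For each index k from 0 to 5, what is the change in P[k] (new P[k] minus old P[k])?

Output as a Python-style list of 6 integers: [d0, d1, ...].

Element change: A[1] -4 -> -3, delta = 1
For k < 1: P[k] unchanged, delta_P[k] = 0
For k >= 1: P[k] shifts by exactly 1
Delta array: [0, 1, 1, 1, 1, 1]

Answer: [0, 1, 1, 1, 1, 1]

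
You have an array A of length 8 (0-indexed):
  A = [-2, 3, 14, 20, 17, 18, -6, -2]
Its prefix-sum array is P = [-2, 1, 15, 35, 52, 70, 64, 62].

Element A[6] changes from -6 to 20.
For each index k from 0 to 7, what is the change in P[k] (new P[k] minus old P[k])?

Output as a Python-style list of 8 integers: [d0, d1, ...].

Answer: [0, 0, 0, 0, 0, 0, 26, 26]

Derivation:
Element change: A[6] -6 -> 20, delta = 26
For k < 6: P[k] unchanged, delta_P[k] = 0
For k >= 6: P[k] shifts by exactly 26
Delta array: [0, 0, 0, 0, 0, 0, 26, 26]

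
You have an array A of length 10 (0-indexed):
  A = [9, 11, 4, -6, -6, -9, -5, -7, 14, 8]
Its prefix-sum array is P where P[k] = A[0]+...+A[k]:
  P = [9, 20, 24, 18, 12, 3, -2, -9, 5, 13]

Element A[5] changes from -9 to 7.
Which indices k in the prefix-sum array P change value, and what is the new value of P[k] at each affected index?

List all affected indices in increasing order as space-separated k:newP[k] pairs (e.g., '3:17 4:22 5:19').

Answer: 5:19 6:14 7:7 8:21 9:29

Derivation:
P[k] = A[0] + ... + A[k]
P[k] includes A[5] iff k >= 5
Affected indices: 5, 6, ..., 9; delta = 16
  P[5]: 3 + 16 = 19
  P[6]: -2 + 16 = 14
  P[7]: -9 + 16 = 7
  P[8]: 5 + 16 = 21
  P[9]: 13 + 16 = 29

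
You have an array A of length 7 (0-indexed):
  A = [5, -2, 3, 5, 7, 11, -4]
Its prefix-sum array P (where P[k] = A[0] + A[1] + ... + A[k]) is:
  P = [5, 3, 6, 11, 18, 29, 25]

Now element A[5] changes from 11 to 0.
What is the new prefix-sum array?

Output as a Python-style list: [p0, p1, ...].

Answer: [5, 3, 6, 11, 18, 18, 14]

Derivation:
Change: A[5] 11 -> 0, delta = -11
P[k] for k < 5: unchanged (A[5] not included)
P[k] for k >= 5: shift by delta = -11
  P[0] = 5 + 0 = 5
  P[1] = 3 + 0 = 3
  P[2] = 6 + 0 = 6
  P[3] = 11 + 0 = 11
  P[4] = 18 + 0 = 18
  P[5] = 29 + -11 = 18
  P[6] = 25 + -11 = 14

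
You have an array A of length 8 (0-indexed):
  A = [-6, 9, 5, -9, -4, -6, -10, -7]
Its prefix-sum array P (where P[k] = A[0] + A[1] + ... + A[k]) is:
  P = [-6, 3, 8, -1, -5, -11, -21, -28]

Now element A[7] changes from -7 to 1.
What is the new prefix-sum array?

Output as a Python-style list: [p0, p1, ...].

Change: A[7] -7 -> 1, delta = 8
P[k] for k < 7: unchanged (A[7] not included)
P[k] for k >= 7: shift by delta = 8
  P[0] = -6 + 0 = -6
  P[1] = 3 + 0 = 3
  P[2] = 8 + 0 = 8
  P[3] = -1 + 0 = -1
  P[4] = -5 + 0 = -5
  P[5] = -11 + 0 = -11
  P[6] = -21 + 0 = -21
  P[7] = -28 + 8 = -20

Answer: [-6, 3, 8, -1, -5, -11, -21, -20]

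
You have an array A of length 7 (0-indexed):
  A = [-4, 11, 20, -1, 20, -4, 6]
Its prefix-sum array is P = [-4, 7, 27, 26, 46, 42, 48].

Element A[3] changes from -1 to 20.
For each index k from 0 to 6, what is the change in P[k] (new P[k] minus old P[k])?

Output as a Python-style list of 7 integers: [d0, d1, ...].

Element change: A[3] -1 -> 20, delta = 21
For k < 3: P[k] unchanged, delta_P[k] = 0
For k >= 3: P[k] shifts by exactly 21
Delta array: [0, 0, 0, 21, 21, 21, 21]

Answer: [0, 0, 0, 21, 21, 21, 21]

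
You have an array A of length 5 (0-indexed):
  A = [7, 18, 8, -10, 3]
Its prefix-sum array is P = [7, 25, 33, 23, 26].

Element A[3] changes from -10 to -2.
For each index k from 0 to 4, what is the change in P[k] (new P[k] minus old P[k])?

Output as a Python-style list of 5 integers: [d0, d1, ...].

Answer: [0, 0, 0, 8, 8]

Derivation:
Element change: A[3] -10 -> -2, delta = 8
For k < 3: P[k] unchanged, delta_P[k] = 0
For k >= 3: P[k] shifts by exactly 8
Delta array: [0, 0, 0, 8, 8]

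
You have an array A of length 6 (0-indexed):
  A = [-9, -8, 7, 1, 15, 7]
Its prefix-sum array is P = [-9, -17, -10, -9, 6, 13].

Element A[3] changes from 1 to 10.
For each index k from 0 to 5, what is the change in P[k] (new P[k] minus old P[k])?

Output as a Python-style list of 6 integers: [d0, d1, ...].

Answer: [0, 0, 0, 9, 9, 9]

Derivation:
Element change: A[3] 1 -> 10, delta = 9
For k < 3: P[k] unchanged, delta_P[k] = 0
For k >= 3: P[k] shifts by exactly 9
Delta array: [0, 0, 0, 9, 9, 9]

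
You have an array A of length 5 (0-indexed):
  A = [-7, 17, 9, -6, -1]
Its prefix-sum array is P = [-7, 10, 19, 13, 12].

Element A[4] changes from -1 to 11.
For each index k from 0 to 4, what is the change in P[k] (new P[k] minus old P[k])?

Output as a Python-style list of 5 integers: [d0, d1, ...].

Element change: A[4] -1 -> 11, delta = 12
For k < 4: P[k] unchanged, delta_P[k] = 0
For k >= 4: P[k] shifts by exactly 12
Delta array: [0, 0, 0, 0, 12]

Answer: [0, 0, 0, 0, 12]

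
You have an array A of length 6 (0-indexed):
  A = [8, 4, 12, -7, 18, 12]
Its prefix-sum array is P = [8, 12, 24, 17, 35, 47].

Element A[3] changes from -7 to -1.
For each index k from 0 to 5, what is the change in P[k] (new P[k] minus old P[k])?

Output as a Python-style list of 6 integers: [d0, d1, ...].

Answer: [0, 0, 0, 6, 6, 6]

Derivation:
Element change: A[3] -7 -> -1, delta = 6
For k < 3: P[k] unchanged, delta_P[k] = 0
For k >= 3: P[k] shifts by exactly 6
Delta array: [0, 0, 0, 6, 6, 6]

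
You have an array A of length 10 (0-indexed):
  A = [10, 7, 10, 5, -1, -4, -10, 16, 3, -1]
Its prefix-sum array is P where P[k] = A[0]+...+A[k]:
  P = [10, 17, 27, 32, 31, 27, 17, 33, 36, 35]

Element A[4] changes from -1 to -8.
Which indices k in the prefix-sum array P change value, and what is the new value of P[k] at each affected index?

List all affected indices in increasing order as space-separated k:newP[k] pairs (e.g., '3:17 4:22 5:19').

P[k] = A[0] + ... + A[k]
P[k] includes A[4] iff k >= 4
Affected indices: 4, 5, ..., 9; delta = -7
  P[4]: 31 + -7 = 24
  P[5]: 27 + -7 = 20
  P[6]: 17 + -7 = 10
  P[7]: 33 + -7 = 26
  P[8]: 36 + -7 = 29
  P[9]: 35 + -7 = 28

Answer: 4:24 5:20 6:10 7:26 8:29 9:28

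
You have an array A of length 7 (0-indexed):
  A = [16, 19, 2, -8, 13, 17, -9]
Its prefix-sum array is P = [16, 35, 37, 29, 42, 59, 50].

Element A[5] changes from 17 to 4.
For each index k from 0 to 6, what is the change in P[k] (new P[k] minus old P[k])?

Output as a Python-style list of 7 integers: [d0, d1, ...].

Element change: A[5] 17 -> 4, delta = -13
For k < 5: P[k] unchanged, delta_P[k] = 0
For k >= 5: P[k] shifts by exactly -13
Delta array: [0, 0, 0, 0, 0, -13, -13]

Answer: [0, 0, 0, 0, 0, -13, -13]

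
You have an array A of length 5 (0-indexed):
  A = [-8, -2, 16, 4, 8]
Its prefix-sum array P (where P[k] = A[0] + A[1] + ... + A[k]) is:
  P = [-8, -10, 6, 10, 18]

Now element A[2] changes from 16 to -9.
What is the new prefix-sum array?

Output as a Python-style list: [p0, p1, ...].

Answer: [-8, -10, -19, -15, -7]

Derivation:
Change: A[2] 16 -> -9, delta = -25
P[k] for k < 2: unchanged (A[2] not included)
P[k] for k >= 2: shift by delta = -25
  P[0] = -8 + 0 = -8
  P[1] = -10 + 0 = -10
  P[2] = 6 + -25 = -19
  P[3] = 10 + -25 = -15
  P[4] = 18 + -25 = -7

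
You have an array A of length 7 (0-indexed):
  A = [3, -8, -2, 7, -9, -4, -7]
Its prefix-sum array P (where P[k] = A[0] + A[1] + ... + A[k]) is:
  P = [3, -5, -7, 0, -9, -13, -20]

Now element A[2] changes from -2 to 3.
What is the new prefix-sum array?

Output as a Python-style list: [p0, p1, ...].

Change: A[2] -2 -> 3, delta = 5
P[k] for k < 2: unchanged (A[2] not included)
P[k] for k >= 2: shift by delta = 5
  P[0] = 3 + 0 = 3
  P[1] = -5 + 0 = -5
  P[2] = -7 + 5 = -2
  P[3] = 0 + 5 = 5
  P[4] = -9 + 5 = -4
  P[5] = -13 + 5 = -8
  P[6] = -20 + 5 = -15

Answer: [3, -5, -2, 5, -4, -8, -15]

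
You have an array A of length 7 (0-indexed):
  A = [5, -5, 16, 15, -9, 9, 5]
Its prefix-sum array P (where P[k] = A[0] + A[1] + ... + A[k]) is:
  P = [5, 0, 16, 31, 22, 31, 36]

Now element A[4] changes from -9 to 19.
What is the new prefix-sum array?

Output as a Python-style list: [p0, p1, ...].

Change: A[4] -9 -> 19, delta = 28
P[k] for k < 4: unchanged (A[4] not included)
P[k] for k >= 4: shift by delta = 28
  P[0] = 5 + 0 = 5
  P[1] = 0 + 0 = 0
  P[2] = 16 + 0 = 16
  P[3] = 31 + 0 = 31
  P[4] = 22 + 28 = 50
  P[5] = 31 + 28 = 59
  P[6] = 36 + 28 = 64

Answer: [5, 0, 16, 31, 50, 59, 64]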